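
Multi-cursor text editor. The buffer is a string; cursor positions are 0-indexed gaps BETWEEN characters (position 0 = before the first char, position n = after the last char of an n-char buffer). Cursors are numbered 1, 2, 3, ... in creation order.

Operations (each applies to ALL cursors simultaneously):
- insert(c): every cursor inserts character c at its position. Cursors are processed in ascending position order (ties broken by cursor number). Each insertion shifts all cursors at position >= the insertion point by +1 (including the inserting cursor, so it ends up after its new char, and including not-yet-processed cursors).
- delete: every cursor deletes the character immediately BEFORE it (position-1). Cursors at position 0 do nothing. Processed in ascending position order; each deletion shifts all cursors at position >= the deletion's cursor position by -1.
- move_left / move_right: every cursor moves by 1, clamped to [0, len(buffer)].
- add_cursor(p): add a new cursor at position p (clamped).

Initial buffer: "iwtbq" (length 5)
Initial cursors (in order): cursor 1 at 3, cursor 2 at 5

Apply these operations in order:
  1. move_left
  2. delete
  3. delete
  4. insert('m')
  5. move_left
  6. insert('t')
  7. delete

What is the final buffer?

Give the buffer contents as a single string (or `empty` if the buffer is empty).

Answer: mmq

Derivation:
After op 1 (move_left): buffer="iwtbq" (len 5), cursors c1@2 c2@4, authorship .....
After op 2 (delete): buffer="itq" (len 3), cursors c1@1 c2@2, authorship ...
After op 3 (delete): buffer="q" (len 1), cursors c1@0 c2@0, authorship .
After op 4 (insert('m')): buffer="mmq" (len 3), cursors c1@2 c2@2, authorship 12.
After op 5 (move_left): buffer="mmq" (len 3), cursors c1@1 c2@1, authorship 12.
After op 6 (insert('t')): buffer="mttmq" (len 5), cursors c1@3 c2@3, authorship 1122.
After op 7 (delete): buffer="mmq" (len 3), cursors c1@1 c2@1, authorship 12.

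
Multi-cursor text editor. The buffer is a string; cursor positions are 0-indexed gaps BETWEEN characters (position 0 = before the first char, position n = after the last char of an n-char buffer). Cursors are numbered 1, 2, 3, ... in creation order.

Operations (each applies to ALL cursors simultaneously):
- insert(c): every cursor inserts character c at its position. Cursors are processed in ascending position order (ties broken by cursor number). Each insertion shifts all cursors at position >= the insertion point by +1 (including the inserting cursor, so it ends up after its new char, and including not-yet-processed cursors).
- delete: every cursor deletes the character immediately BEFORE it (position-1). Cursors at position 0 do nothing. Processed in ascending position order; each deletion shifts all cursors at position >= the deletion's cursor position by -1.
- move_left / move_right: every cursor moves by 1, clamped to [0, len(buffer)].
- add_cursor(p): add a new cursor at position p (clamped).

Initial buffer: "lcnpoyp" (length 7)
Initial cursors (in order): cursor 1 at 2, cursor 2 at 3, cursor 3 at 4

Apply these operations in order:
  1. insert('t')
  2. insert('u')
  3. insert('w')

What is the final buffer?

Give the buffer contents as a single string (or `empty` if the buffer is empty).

After op 1 (insert('t')): buffer="lctntptoyp" (len 10), cursors c1@3 c2@5 c3@7, authorship ..1.2.3...
After op 2 (insert('u')): buffer="lctuntuptuoyp" (len 13), cursors c1@4 c2@7 c3@10, authorship ..11.22.33...
After op 3 (insert('w')): buffer="lctuwntuwptuwoyp" (len 16), cursors c1@5 c2@9 c3@13, authorship ..111.222.333...

Answer: lctuwntuwptuwoyp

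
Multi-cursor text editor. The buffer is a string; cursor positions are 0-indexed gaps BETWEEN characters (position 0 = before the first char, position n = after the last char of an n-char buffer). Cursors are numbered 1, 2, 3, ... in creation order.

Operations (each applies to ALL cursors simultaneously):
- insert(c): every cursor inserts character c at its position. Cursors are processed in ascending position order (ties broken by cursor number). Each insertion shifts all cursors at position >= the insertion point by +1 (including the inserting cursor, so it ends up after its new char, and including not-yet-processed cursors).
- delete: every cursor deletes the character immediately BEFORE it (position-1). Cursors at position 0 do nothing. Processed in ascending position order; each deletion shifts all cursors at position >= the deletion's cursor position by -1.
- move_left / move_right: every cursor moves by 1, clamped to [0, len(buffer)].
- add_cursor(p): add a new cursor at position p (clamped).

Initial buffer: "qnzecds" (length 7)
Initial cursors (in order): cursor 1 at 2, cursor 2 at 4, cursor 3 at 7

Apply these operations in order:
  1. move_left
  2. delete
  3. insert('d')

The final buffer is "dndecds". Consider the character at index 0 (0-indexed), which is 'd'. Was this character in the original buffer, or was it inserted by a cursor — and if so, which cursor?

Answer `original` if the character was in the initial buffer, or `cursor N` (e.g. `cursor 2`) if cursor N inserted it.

Answer: cursor 1

Derivation:
After op 1 (move_left): buffer="qnzecds" (len 7), cursors c1@1 c2@3 c3@6, authorship .......
After op 2 (delete): buffer="necs" (len 4), cursors c1@0 c2@1 c3@3, authorship ....
After op 3 (insert('d')): buffer="dndecds" (len 7), cursors c1@1 c2@3 c3@6, authorship 1.2..3.
Authorship (.=original, N=cursor N): 1 . 2 . . 3 .
Index 0: author = 1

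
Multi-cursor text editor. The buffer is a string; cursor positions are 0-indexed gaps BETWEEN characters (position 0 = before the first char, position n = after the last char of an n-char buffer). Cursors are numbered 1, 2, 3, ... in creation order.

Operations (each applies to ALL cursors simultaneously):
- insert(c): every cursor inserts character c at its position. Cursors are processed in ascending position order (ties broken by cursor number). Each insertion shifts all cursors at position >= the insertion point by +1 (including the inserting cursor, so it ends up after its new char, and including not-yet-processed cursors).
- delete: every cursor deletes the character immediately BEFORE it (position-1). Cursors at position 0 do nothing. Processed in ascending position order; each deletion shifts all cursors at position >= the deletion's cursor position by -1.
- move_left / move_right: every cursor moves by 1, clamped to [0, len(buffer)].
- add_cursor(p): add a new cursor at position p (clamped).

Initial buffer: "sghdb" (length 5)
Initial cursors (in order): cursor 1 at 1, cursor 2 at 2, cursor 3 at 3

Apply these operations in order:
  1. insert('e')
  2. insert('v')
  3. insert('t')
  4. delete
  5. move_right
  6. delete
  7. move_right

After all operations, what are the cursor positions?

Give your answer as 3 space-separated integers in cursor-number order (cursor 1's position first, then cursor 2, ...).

Answer: 4 6 8

Derivation:
After op 1 (insert('e')): buffer="segehedb" (len 8), cursors c1@2 c2@4 c3@6, authorship .1.2.3..
After op 2 (insert('v')): buffer="sevgevhevdb" (len 11), cursors c1@3 c2@6 c3@9, authorship .11.22.33..
After op 3 (insert('t')): buffer="sevtgevthevtdb" (len 14), cursors c1@4 c2@8 c3@12, authorship .111.222.333..
After op 4 (delete): buffer="sevgevhevdb" (len 11), cursors c1@3 c2@6 c3@9, authorship .11.22.33..
After op 5 (move_right): buffer="sevgevhevdb" (len 11), cursors c1@4 c2@7 c3@10, authorship .11.22.33..
After op 6 (delete): buffer="sevevevb" (len 8), cursors c1@3 c2@5 c3@7, authorship .112233.
After op 7 (move_right): buffer="sevevevb" (len 8), cursors c1@4 c2@6 c3@8, authorship .112233.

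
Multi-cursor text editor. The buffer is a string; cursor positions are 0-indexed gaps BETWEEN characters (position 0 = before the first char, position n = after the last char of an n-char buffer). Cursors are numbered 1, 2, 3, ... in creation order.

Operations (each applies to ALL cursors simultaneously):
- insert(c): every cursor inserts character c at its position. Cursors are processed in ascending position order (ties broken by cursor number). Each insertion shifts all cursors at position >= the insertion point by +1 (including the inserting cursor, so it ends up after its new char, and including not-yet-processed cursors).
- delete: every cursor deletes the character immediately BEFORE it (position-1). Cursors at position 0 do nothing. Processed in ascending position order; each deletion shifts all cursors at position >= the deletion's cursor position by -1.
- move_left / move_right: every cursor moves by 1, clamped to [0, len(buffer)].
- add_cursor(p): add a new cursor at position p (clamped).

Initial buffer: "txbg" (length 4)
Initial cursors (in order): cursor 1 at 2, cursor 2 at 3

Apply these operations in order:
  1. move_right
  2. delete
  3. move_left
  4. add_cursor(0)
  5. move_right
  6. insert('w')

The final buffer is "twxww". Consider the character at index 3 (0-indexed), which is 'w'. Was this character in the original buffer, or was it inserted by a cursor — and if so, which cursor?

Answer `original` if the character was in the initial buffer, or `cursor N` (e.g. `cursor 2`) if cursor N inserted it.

After op 1 (move_right): buffer="txbg" (len 4), cursors c1@3 c2@4, authorship ....
After op 2 (delete): buffer="tx" (len 2), cursors c1@2 c2@2, authorship ..
After op 3 (move_left): buffer="tx" (len 2), cursors c1@1 c2@1, authorship ..
After op 4 (add_cursor(0)): buffer="tx" (len 2), cursors c3@0 c1@1 c2@1, authorship ..
After op 5 (move_right): buffer="tx" (len 2), cursors c3@1 c1@2 c2@2, authorship ..
After op 6 (insert('w')): buffer="twxww" (len 5), cursors c3@2 c1@5 c2@5, authorship .3.12
Authorship (.=original, N=cursor N): . 3 . 1 2
Index 3: author = 1

Answer: cursor 1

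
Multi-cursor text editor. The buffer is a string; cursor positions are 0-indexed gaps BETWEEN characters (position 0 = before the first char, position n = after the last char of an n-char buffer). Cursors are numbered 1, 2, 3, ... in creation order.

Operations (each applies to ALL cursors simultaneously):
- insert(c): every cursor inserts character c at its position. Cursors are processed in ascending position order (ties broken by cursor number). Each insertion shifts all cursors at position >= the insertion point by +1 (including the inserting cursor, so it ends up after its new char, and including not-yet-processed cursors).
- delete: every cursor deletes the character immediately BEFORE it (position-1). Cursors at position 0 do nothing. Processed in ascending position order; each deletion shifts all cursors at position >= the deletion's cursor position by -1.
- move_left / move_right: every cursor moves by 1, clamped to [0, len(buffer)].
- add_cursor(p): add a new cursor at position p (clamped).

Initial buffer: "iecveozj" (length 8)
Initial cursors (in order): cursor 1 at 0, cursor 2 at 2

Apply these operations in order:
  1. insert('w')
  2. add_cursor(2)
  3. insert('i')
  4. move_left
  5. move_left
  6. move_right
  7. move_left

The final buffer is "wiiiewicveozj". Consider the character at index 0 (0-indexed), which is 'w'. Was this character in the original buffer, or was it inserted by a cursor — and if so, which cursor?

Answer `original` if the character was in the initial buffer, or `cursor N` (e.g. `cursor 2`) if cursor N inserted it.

Answer: cursor 1

Derivation:
After op 1 (insert('w')): buffer="wiewcveozj" (len 10), cursors c1@1 c2@4, authorship 1..2......
After op 2 (add_cursor(2)): buffer="wiewcveozj" (len 10), cursors c1@1 c3@2 c2@4, authorship 1..2......
After op 3 (insert('i')): buffer="wiiiewicveozj" (len 13), cursors c1@2 c3@4 c2@7, authorship 11.3.22......
After op 4 (move_left): buffer="wiiiewicveozj" (len 13), cursors c1@1 c3@3 c2@6, authorship 11.3.22......
After op 5 (move_left): buffer="wiiiewicveozj" (len 13), cursors c1@0 c3@2 c2@5, authorship 11.3.22......
After op 6 (move_right): buffer="wiiiewicveozj" (len 13), cursors c1@1 c3@3 c2@6, authorship 11.3.22......
After op 7 (move_left): buffer="wiiiewicveozj" (len 13), cursors c1@0 c3@2 c2@5, authorship 11.3.22......
Authorship (.=original, N=cursor N): 1 1 . 3 . 2 2 . . . . . .
Index 0: author = 1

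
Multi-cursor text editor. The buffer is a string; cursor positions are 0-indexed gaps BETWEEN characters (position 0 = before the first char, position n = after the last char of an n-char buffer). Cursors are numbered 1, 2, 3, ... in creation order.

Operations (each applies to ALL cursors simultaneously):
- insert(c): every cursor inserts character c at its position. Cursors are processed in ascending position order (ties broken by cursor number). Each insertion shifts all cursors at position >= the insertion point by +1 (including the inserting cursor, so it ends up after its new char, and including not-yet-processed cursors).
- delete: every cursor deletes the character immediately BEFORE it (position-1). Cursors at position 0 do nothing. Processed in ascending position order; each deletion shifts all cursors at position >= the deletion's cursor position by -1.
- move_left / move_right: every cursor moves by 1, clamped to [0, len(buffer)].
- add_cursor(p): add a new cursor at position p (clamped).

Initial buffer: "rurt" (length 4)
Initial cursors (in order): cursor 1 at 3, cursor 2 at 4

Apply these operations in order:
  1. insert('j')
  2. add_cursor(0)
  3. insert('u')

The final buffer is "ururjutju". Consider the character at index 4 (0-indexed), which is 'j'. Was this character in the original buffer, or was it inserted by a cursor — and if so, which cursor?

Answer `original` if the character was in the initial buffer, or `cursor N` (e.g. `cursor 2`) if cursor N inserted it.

After op 1 (insert('j')): buffer="rurjtj" (len 6), cursors c1@4 c2@6, authorship ...1.2
After op 2 (add_cursor(0)): buffer="rurjtj" (len 6), cursors c3@0 c1@4 c2@6, authorship ...1.2
After op 3 (insert('u')): buffer="ururjutju" (len 9), cursors c3@1 c1@6 c2@9, authorship 3...11.22
Authorship (.=original, N=cursor N): 3 . . . 1 1 . 2 2
Index 4: author = 1

Answer: cursor 1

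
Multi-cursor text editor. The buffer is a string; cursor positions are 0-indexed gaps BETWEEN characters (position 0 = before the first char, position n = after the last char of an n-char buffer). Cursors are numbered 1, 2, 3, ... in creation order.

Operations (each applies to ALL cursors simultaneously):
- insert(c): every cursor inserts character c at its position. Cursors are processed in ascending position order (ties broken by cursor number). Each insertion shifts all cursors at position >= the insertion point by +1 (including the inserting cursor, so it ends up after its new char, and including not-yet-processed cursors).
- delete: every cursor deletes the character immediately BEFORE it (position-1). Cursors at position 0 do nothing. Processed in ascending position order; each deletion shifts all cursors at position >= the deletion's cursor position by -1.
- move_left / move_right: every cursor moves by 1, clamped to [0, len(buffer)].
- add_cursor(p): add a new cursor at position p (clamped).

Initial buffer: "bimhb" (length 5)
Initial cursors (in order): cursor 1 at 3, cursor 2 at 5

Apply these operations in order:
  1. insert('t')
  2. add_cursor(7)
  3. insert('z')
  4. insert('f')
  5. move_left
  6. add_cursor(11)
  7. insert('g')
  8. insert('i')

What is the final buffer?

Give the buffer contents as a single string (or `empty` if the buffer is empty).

After op 1 (insert('t')): buffer="bimthbt" (len 7), cursors c1@4 c2@7, authorship ...1..2
After op 2 (add_cursor(7)): buffer="bimthbt" (len 7), cursors c1@4 c2@7 c3@7, authorship ...1..2
After op 3 (insert('z')): buffer="bimtzhbtzz" (len 10), cursors c1@5 c2@10 c3@10, authorship ...11..223
After op 4 (insert('f')): buffer="bimtzfhbtzzff" (len 13), cursors c1@6 c2@13 c3@13, authorship ...111..22323
After op 5 (move_left): buffer="bimtzfhbtzzff" (len 13), cursors c1@5 c2@12 c3@12, authorship ...111..22323
After op 6 (add_cursor(11)): buffer="bimtzfhbtzzff" (len 13), cursors c1@5 c4@11 c2@12 c3@12, authorship ...111..22323
After op 7 (insert('g')): buffer="bimtzgfhbtzzgfggf" (len 17), cursors c1@6 c4@13 c2@16 c3@16, authorship ...1111..22342233
After op 8 (insert('i')): buffer="bimtzgifhbtzzgifggiif" (len 21), cursors c1@7 c4@15 c2@20 c3@20, authorship ...11111..22344223233

Answer: bimtzgifhbtzzgifggiif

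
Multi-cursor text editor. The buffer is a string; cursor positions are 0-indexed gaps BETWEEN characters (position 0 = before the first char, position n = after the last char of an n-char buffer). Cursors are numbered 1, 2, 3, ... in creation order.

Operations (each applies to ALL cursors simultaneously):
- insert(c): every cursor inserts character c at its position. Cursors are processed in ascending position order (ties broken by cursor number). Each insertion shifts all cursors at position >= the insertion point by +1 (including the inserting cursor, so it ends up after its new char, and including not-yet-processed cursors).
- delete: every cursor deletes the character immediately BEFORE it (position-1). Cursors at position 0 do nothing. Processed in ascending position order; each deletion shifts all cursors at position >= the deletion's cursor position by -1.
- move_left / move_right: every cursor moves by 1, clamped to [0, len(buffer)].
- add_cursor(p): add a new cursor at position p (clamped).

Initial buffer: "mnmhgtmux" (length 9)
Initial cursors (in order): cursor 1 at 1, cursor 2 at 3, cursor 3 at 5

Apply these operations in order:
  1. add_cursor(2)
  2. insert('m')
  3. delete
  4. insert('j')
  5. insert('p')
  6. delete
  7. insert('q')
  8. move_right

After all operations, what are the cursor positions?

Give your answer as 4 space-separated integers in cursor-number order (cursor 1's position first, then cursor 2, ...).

After op 1 (add_cursor(2)): buffer="mnmhgtmux" (len 9), cursors c1@1 c4@2 c2@3 c3@5, authorship .........
After op 2 (insert('m')): buffer="mmnmmmhgmtmux" (len 13), cursors c1@2 c4@4 c2@6 c3@9, authorship .1.4.2..3....
After op 3 (delete): buffer="mnmhgtmux" (len 9), cursors c1@1 c4@2 c2@3 c3@5, authorship .........
After op 4 (insert('j')): buffer="mjnjmjhgjtmux" (len 13), cursors c1@2 c4@4 c2@6 c3@9, authorship .1.4.2..3....
After op 5 (insert('p')): buffer="mjpnjpmjphgjptmux" (len 17), cursors c1@3 c4@6 c2@9 c3@13, authorship .11.44.22..33....
After op 6 (delete): buffer="mjnjmjhgjtmux" (len 13), cursors c1@2 c4@4 c2@6 c3@9, authorship .1.4.2..3....
After op 7 (insert('q')): buffer="mjqnjqmjqhgjqtmux" (len 17), cursors c1@3 c4@6 c2@9 c3@13, authorship .11.44.22..33....
After op 8 (move_right): buffer="mjqnjqmjqhgjqtmux" (len 17), cursors c1@4 c4@7 c2@10 c3@14, authorship .11.44.22..33....

Answer: 4 10 14 7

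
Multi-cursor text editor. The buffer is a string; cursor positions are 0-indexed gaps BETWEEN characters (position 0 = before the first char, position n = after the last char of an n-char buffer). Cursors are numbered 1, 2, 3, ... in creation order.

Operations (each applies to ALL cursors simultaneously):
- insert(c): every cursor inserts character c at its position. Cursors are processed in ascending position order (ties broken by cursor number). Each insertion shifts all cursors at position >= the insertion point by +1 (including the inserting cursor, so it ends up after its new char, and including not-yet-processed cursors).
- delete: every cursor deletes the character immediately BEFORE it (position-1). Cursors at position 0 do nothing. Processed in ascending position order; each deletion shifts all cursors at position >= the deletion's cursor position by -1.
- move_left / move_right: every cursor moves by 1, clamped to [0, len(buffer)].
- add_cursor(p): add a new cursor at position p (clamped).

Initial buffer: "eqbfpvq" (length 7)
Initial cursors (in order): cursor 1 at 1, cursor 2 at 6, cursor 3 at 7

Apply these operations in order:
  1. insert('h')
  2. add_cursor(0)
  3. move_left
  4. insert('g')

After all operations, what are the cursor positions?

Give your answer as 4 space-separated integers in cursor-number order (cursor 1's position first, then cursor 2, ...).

Answer: 3 10 13 1

Derivation:
After op 1 (insert('h')): buffer="ehqbfpvhqh" (len 10), cursors c1@2 c2@8 c3@10, authorship .1.....2.3
After op 2 (add_cursor(0)): buffer="ehqbfpvhqh" (len 10), cursors c4@0 c1@2 c2@8 c3@10, authorship .1.....2.3
After op 3 (move_left): buffer="ehqbfpvhqh" (len 10), cursors c4@0 c1@1 c2@7 c3@9, authorship .1.....2.3
After op 4 (insert('g')): buffer="geghqbfpvghqgh" (len 14), cursors c4@1 c1@3 c2@10 c3@13, authorship 4.11.....22.33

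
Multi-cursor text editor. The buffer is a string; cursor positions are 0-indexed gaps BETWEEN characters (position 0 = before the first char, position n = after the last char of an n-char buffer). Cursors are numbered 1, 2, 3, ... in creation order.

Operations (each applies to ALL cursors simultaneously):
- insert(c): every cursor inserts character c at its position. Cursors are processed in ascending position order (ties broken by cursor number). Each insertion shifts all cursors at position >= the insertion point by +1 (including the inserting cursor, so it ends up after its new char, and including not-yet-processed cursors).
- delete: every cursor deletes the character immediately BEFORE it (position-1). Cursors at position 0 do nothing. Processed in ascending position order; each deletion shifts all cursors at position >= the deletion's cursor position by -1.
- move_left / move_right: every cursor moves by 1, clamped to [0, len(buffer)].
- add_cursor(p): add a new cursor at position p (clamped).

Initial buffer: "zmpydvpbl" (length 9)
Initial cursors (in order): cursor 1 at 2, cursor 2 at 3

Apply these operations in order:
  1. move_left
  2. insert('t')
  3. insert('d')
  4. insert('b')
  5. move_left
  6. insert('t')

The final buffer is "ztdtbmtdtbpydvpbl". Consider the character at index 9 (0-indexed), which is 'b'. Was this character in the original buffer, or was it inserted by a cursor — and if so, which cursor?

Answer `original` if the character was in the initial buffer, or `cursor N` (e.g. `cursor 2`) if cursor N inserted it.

Answer: cursor 2

Derivation:
After op 1 (move_left): buffer="zmpydvpbl" (len 9), cursors c1@1 c2@2, authorship .........
After op 2 (insert('t')): buffer="ztmtpydvpbl" (len 11), cursors c1@2 c2@4, authorship .1.2.......
After op 3 (insert('d')): buffer="ztdmtdpydvpbl" (len 13), cursors c1@3 c2@6, authorship .11.22.......
After op 4 (insert('b')): buffer="ztdbmtdbpydvpbl" (len 15), cursors c1@4 c2@8, authorship .111.222.......
After op 5 (move_left): buffer="ztdbmtdbpydvpbl" (len 15), cursors c1@3 c2@7, authorship .111.222.......
After op 6 (insert('t')): buffer="ztdtbmtdtbpydvpbl" (len 17), cursors c1@4 c2@9, authorship .1111.2222.......
Authorship (.=original, N=cursor N): . 1 1 1 1 . 2 2 2 2 . . . . . . .
Index 9: author = 2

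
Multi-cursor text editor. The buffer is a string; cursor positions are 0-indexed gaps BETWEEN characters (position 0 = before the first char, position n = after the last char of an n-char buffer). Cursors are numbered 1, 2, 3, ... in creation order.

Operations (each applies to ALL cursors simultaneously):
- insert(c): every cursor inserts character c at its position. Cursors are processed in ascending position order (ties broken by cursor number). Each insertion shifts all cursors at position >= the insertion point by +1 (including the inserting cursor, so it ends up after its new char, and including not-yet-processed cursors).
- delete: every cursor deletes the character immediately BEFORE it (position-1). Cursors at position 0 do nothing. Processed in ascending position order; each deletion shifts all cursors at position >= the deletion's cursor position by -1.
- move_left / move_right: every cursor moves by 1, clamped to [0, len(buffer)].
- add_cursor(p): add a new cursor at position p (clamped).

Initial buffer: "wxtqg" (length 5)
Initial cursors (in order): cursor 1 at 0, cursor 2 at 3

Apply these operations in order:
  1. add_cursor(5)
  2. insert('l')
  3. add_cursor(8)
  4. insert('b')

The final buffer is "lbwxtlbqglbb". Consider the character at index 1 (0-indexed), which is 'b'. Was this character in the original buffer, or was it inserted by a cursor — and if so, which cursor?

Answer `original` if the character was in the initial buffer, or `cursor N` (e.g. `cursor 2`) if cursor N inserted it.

Answer: cursor 1

Derivation:
After op 1 (add_cursor(5)): buffer="wxtqg" (len 5), cursors c1@0 c2@3 c3@5, authorship .....
After op 2 (insert('l')): buffer="lwxtlqgl" (len 8), cursors c1@1 c2@5 c3@8, authorship 1...2..3
After op 3 (add_cursor(8)): buffer="lwxtlqgl" (len 8), cursors c1@1 c2@5 c3@8 c4@8, authorship 1...2..3
After op 4 (insert('b')): buffer="lbwxtlbqglbb" (len 12), cursors c1@2 c2@7 c3@12 c4@12, authorship 11...22..334
Authorship (.=original, N=cursor N): 1 1 . . . 2 2 . . 3 3 4
Index 1: author = 1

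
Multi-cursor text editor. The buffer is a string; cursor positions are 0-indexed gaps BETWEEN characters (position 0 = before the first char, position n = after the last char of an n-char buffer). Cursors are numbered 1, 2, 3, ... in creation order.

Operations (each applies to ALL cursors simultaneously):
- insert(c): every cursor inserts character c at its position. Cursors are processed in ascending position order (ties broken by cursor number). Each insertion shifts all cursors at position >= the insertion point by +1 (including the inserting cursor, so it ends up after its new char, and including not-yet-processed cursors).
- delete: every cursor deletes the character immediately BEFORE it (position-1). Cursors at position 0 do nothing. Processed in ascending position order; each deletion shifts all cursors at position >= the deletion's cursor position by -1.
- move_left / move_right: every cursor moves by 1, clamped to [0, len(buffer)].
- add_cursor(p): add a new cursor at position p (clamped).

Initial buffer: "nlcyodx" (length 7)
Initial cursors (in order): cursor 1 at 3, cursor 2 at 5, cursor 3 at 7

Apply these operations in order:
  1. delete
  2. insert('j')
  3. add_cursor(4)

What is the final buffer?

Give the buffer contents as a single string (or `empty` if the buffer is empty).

After op 1 (delete): buffer="nlyd" (len 4), cursors c1@2 c2@3 c3@4, authorship ....
After op 2 (insert('j')): buffer="nljyjdj" (len 7), cursors c1@3 c2@5 c3@7, authorship ..1.2.3
After op 3 (add_cursor(4)): buffer="nljyjdj" (len 7), cursors c1@3 c4@4 c2@5 c3@7, authorship ..1.2.3

Answer: nljyjdj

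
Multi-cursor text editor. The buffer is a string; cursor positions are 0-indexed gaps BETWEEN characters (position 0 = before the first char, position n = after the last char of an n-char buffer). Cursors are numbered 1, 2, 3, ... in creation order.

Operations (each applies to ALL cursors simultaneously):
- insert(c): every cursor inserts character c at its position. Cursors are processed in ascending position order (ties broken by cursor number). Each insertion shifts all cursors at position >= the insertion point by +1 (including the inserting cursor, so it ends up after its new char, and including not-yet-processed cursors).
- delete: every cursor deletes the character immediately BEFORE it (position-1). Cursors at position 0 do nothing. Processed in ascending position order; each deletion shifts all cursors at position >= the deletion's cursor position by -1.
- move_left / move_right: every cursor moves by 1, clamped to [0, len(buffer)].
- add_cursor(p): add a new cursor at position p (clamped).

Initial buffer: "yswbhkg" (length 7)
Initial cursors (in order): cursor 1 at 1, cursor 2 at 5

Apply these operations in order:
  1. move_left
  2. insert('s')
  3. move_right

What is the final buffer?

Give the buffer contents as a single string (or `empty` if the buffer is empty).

After op 1 (move_left): buffer="yswbhkg" (len 7), cursors c1@0 c2@4, authorship .......
After op 2 (insert('s')): buffer="syswbshkg" (len 9), cursors c1@1 c2@6, authorship 1....2...
After op 3 (move_right): buffer="syswbshkg" (len 9), cursors c1@2 c2@7, authorship 1....2...

Answer: syswbshkg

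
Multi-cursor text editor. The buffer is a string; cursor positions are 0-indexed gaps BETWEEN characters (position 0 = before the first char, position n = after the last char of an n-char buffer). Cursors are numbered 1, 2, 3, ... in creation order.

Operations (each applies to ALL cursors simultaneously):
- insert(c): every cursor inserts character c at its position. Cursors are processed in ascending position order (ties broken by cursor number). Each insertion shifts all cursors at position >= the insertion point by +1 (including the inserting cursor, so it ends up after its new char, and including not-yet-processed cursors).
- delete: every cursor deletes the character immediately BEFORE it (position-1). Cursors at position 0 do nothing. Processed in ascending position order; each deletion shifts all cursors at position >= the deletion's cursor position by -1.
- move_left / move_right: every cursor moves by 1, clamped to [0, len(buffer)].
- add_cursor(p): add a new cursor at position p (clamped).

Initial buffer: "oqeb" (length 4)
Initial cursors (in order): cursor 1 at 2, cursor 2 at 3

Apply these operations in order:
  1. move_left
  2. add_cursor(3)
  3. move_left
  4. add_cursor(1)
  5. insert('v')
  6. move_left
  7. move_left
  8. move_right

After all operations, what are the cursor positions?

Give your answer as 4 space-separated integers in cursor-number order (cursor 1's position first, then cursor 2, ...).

After op 1 (move_left): buffer="oqeb" (len 4), cursors c1@1 c2@2, authorship ....
After op 2 (add_cursor(3)): buffer="oqeb" (len 4), cursors c1@1 c2@2 c3@3, authorship ....
After op 3 (move_left): buffer="oqeb" (len 4), cursors c1@0 c2@1 c3@2, authorship ....
After op 4 (add_cursor(1)): buffer="oqeb" (len 4), cursors c1@0 c2@1 c4@1 c3@2, authorship ....
After op 5 (insert('v')): buffer="vovvqveb" (len 8), cursors c1@1 c2@4 c4@4 c3@6, authorship 1.24.3..
After op 6 (move_left): buffer="vovvqveb" (len 8), cursors c1@0 c2@3 c4@3 c3@5, authorship 1.24.3..
After op 7 (move_left): buffer="vovvqveb" (len 8), cursors c1@0 c2@2 c4@2 c3@4, authorship 1.24.3..
After op 8 (move_right): buffer="vovvqveb" (len 8), cursors c1@1 c2@3 c4@3 c3@5, authorship 1.24.3..

Answer: 1 3 5 3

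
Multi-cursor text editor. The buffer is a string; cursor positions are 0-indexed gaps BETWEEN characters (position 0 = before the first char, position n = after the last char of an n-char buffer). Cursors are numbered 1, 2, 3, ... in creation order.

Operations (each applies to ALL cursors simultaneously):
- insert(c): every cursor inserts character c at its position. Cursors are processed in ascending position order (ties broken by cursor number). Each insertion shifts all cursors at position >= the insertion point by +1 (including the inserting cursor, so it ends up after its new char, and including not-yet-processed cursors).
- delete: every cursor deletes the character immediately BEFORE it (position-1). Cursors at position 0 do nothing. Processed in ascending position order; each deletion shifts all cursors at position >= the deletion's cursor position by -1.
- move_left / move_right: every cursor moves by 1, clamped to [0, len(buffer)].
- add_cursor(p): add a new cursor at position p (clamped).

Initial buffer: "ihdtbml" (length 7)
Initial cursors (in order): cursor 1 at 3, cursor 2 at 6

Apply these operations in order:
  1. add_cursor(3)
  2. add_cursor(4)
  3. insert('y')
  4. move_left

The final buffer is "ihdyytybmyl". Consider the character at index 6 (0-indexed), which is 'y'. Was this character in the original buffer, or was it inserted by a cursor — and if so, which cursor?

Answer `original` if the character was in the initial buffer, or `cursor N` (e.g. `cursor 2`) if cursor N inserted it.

After op 1 (add_cursor(3)): buffer="ihdtbml" (len 7), cursors c1@3 c3@3 c2@6, authorship .......
After op 2 (add_cursor(4)): buffer="ihdtbml" (len 7), cursors c1@3 c3@3 c4@4 c2@6, authorship .......
After op 3 (insert('y')): buffer="ihdyytybmyl" (len 11), cursors c1@5 c3@5 c4@7 c2@10, authorship ...13.4..2.
After op 4 (move_left): buffer="ihdyytybmyl" (len 11), cursors c1@4 c3@4 c4@6 c2@9, authorship ...13.4..2.
Authorship (.=original, N=cursor N): . . . 1 3 . 4 . . 2 .
Index 6: author = 4

Answer: cursor 4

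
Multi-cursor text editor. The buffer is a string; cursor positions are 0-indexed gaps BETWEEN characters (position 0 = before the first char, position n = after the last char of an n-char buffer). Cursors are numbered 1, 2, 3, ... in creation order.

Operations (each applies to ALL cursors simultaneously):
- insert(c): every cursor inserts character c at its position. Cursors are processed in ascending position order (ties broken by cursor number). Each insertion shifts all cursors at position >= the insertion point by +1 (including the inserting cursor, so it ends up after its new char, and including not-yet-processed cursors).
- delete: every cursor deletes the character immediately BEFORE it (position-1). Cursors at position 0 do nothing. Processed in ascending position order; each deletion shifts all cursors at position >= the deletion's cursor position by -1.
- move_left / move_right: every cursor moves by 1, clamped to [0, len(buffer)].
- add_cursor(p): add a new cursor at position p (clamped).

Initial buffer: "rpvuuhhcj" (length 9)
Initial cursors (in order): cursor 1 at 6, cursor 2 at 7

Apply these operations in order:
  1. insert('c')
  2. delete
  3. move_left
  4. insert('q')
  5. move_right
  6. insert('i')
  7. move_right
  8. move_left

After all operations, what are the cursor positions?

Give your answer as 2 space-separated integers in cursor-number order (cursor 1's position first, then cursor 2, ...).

Answer: 8 11

Derivation:
After op 1 (insert('c')): buffer="rpvuuhchccj" (len 11), cursors c1@7 c2@9, authorship ......1.2..
After op 2 (delete): buffer="rpvuuhhcj" (len 9), cursors c1@6 c2@7, authorship .........
After op 3 (move_left): buffer="rpvuuhhcj" (len 9), cursors c1@5 c2@6, authorship .........
After op 4 (insert('q')): buffer="rpvuuqhqhcj" (len 11), cursors c1@6 c2@8, authorship .....1.2...
After op 5 (move_right): buffer="rpvuuqhqhcj" (len 11), cursors c1@7 c2@9, authorship .....1.2...
After op 6 (insert('i')): buffer="rpvuuqhiqhicj" (len 13), cursors c1@8 c2@11, authorship .....1.12.2..
After op 7 (move_right): buffer="rpvuuqhiqhicj" (len 13), cursors c1@9 c2@12, authorship .....1.12.2..
After op 8 (move_left): buffer="rpvuuqhiqhicj" (len 13), cursors c1@8 c2@11, authorship .....1.12.2..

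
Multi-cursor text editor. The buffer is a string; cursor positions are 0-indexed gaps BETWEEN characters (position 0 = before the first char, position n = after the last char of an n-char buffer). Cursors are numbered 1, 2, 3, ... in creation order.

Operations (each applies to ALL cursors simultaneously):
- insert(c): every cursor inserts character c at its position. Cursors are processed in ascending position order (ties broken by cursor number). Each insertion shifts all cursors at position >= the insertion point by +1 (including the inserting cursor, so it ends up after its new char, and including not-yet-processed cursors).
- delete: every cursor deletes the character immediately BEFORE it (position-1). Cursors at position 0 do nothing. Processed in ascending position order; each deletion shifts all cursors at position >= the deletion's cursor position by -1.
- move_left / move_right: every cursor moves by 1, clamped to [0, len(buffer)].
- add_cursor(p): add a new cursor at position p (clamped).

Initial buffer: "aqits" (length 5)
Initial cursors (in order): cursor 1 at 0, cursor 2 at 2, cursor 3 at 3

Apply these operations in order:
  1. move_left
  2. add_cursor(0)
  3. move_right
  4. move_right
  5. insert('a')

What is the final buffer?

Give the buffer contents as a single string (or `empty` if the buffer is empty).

After op 1 (move_left): buffer="aqits" (len 5), cursors c1@0 c2@1 c3@2, authorship .....
After op 2 (add_cursor(0)): buffer="aqits" (len 5), cursors c1@0 c4@0 c2@1 c3@2, authorship .....
After op 3 (move_right): buffer="aqits" (len 5), cursors c1@1 c4@1 c2@2 c3@3, authorship .....
After op 4 (move_right): buffer="aqits" (len 5), cursors c1@2 c4@2 c2@3 c3@4, authorship .....
After op 5 (insert('a')): buffer="aqaaiatas" (len 9), cursors c1@4 c4@4 c2@6 c3@8, authorship ..14.2.3.

Answer: aqaaiatas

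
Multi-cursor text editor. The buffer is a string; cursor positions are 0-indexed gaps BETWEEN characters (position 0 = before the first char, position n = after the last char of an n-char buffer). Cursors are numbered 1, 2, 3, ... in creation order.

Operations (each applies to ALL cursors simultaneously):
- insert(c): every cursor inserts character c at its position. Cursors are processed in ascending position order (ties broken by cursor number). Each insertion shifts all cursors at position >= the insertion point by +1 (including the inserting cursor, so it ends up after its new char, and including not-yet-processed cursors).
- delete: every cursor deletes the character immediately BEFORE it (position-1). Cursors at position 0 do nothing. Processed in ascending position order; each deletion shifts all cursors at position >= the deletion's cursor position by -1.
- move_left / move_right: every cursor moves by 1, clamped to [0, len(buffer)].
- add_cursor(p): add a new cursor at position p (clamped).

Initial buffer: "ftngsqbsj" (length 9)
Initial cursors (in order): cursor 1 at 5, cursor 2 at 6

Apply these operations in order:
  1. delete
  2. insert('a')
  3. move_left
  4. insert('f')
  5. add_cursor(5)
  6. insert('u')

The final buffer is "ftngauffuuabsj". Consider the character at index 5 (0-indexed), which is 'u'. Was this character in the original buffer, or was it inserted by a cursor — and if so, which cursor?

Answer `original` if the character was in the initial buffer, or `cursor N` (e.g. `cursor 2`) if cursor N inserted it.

After op 1 (delete): buffer="ftngbsj" (len 7), cursors c1@4 c2@4, authorship .......
After op 2 (insert('a')): buffer="ftngaabsj" (len 9), cursors c1@6 c2@6, authorship ....12...
After op 3 (move_left): buffer="ftngaabsj" (len 9), cursors c1@5 c2@5, authorship ....12...
After op 4 (insert('f')): buffer="ftngaffabsj" (len 11), cursors c1@7 c2@7, authorship ....1122...
After op 5 (add_cursor(5)): buffer="ftngaffabsj" (len 11), cursors c3@5 c1@7 c2@7, authorship ....1122...
After op 6 (insert('u')): buffer="ftngauffuuabsj" (len 14), cursors c3@6 c1@10 c2@10, authorship ....1312122...
Authorship (.=original, N=cursor N): . . . . 1 3 1 2 1 2 2 . . .
Index 5: author = 3

Answer: cursor 3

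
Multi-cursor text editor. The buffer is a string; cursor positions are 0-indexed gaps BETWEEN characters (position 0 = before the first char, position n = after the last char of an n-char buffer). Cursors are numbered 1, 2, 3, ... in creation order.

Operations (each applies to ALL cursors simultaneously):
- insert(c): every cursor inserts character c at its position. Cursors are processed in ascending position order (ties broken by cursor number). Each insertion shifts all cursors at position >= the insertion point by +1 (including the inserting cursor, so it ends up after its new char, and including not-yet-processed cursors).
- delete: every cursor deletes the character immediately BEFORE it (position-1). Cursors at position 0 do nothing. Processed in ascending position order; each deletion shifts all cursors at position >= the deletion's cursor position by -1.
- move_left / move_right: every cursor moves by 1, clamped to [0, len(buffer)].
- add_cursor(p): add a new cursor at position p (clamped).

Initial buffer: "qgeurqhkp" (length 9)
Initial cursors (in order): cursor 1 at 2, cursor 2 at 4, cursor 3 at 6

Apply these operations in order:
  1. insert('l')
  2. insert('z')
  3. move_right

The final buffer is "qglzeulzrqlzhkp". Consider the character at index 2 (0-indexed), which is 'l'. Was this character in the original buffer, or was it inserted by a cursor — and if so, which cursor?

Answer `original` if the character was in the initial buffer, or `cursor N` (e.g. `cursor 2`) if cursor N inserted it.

After op 1 (insert('l')): buffer="qgleulrqlhkp" (len 12), cursors c1@3 c2@6 c3@9, authorship ..1..2..3...
After op 2 (insert('z')): buffer="qglzeulzrqlzhkp" (len 15), cursors c1@4 c2@8 c3@12, authorship ..11..22..33...
After op 3 (move_right): buffer="qglzeulzrqlzhkp" (len 15), cursors c1@5 c2@9 c3@13, authorship ..11..22..33...
Authorship (.=original, N=cursor N): . . 1 1 . . 2 2 . . 3 3 . . .
Index 2: author = 1

Answer: cursor 1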